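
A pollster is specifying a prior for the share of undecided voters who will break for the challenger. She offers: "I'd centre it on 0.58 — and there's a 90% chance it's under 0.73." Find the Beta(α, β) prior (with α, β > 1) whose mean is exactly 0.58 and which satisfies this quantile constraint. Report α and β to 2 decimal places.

α ≈ 9.80, β ≈ 7.09

With mean 0.58 fixed, write α = 0.58s, β = 0.42s where s = α+β.
Need P(θ < 0.73) = 0.9 under Beta(0.58s, 0.42s). Normal approximation: (q−m)/√(m(1−m)/s) ≈ z_{0.9} = 1.28, so s ≈ 0.58·0.42·(1.28)²/(0.73−0.58)² = 17.8.
At s = 17.8: P(θ<0.73) ≈ 0.906. Adjusting to match 0.9 gives s ≈ 16.89.
So α = 0.58·16.89 ≈ 9.80, β = 0.42·16.89 ≈ 7.09.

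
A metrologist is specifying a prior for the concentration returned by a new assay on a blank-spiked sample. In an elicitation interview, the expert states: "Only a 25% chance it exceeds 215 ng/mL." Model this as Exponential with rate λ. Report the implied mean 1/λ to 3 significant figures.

P(T > 215.0) = e^(−λ·215.0) = 0.25, so λ = −ln(0.25)/215.0 = 0.00645.
Mean = 1/λ = 155 ng/mL.

mean ≈ 155 ng/mL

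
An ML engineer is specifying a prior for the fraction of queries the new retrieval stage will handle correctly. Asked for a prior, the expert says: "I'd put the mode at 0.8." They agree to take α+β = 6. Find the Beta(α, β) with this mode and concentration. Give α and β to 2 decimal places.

For α,β > 1 the Beta mode is (α−1)/(α+β−2). With α+β = 6, the mode is (α−1)/4.
Set (α−1)/4 = 0.8 → α = 1 + 0.8·4 = 4.20.
β = 6 − α = 1.80.

α = 4.20, β = 1.80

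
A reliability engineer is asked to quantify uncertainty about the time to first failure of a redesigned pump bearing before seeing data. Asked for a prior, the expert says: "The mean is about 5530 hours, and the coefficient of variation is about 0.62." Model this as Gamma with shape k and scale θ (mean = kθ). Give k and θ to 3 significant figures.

For Gamma(k, scale θ): mean = kθ, variance = kθ², so CV = 1/√k.
CV = 0.62, hence k = 1/CV² = 2.6.
Then θ = mean/k = 5530/2.6 = 2130.

k ≈ 2.6, θ ≈ 2130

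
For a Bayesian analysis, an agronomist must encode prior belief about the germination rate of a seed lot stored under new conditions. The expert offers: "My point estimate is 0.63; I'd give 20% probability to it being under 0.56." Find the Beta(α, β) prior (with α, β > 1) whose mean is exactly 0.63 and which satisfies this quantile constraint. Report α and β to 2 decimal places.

α ≈ 20.81, β ≈ 12.22

With mean 0.63 fixed, write α = 0.63s, β = 0.37s where s = α+β.
Need P(θ < 0.56) = 0.2 under Beta(0.63s, 0.37s). Normal approximation: (q−m)/√(m(1−m)/s) ≈ z_{0.2} = -0.842, so s ≈ 0.63·0.37·(-0.842)²/(0.56−0.63)² = 33.7.
At s = 33.7: P(θ<0.56) ≈ 0.198. Adjusting to match 0.2 gives s ≈ 33.04.
So α = 0.63·33.04 ≈ 20.81, β = 0.37·33.04 ≈ 12.22.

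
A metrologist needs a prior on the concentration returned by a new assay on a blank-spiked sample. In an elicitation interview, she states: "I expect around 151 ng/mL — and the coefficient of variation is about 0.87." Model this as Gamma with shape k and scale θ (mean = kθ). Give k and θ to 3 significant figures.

For Gamma(k, scale θ): mean = kθ, variance = kθ², so CV = 1/√k.
CV = 0.87, hence k = 1/CV² = 1.32.
Then θ = mean/k = 151/1.32 = 114.

k ≈ 1.32, θ ≈ 114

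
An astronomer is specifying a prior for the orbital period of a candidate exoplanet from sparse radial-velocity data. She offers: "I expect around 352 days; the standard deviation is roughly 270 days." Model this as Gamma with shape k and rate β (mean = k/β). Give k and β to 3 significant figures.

k ≈ 1.7, β ≈ 0.00483

For Gamma(k, rate β): mean = k/β, variance = k/β², so CV = 1/√k.
CV = SD/mean = 270/352 = 0.767, hence k = 1/CV² = 1.7.
Then β = k/mean = 1.7/352 = 0.00483.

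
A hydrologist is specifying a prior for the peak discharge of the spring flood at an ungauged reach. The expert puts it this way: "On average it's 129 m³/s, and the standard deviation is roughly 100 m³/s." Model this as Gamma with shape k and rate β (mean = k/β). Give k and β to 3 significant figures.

For Gamma(k, rate β): mean = k/β, variance = k/β², so CV = 1/√k.
CV = SD/mean = 100/129 = 0.7752, hence k = 1/CV² = 1.66.
Then β = k/mean = 1.66/129 = 0.0129.

k ≈ 1.66, β ≈ 0.0129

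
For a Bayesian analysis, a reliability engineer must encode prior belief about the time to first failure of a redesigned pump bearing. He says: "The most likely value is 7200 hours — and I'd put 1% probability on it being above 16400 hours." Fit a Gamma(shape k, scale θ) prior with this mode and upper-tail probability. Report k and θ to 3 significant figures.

Gamma(k,θ) with k>1 has mode (k−1)θ, so θ = 7200/(k−1).
Need P(X < 16400) = 0.99 with θ tied to k this way. Start at k = 2, θ = 7200: P(X<16400) ≈ 0.664.
Too low — raise k to concentrate. Iterating converges to k ≈ 8.06.
Then θ = 7200/(8.06−1) ≈ 1020.

k ≈ 8.06, θ ≈ 1020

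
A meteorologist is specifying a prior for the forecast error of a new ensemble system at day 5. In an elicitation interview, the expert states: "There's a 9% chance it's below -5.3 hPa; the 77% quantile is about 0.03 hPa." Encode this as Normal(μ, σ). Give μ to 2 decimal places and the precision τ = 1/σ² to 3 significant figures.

μ = -1.86, τ = 0.152

The p-quantile of Normal(μ,σ) is μ + z_p·σ, with z_{0.09} = -1.341 and z_{0.77} = 0.7388.
Eliminate σ: μ = (z₂·x₁ − z₁·x₂)/(z₂ − z₁) = (0.7388·-5.3 − (-1.341)·0.03)/2.08 = -1.86.
Then σ = (x₂ − x₁)/(z₂ − z₁) = (0.03 − -5.3)/2.08 = 2.56.
Precision τ = 1/σ² = 1/2.563² = 0.152.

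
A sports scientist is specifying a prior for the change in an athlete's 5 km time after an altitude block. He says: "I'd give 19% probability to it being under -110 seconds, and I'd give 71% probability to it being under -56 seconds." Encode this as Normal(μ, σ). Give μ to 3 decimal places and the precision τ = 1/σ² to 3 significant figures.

μ = -76.878, τ = 0.000703

The p-quantile of Normal(μ,σ) is μ + z_p·σ, with z_{0.19} = -0.8779 and z_{0.71} = 0.5534.
Eliminate σ: μ = (z₂·x₁ − z₁·x₂)/(z₂ − z₁) = (0.5534·-110 − (-0.8779)·-56)/1.431 = -76.878.
Then σ = (x₂ − x₁)/(z₂ − z₁) = (-56 − -110)/1.431 = 37.728.
Precision τ = 1/σ² = 1/37.73² = 0.000703.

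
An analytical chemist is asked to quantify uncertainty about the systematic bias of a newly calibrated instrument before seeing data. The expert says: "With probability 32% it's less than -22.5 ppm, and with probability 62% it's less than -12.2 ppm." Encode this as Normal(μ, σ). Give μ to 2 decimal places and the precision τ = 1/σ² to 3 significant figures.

For Normal(μ,σ), the p-quantile is μ + z_p·σ. Here z_{0.32} = -0.4677, z_{0.62} = 0.3055.
So -22.5 = μ − 0.4677σ and -12.2 = μ + 0.3055σ.
Subtracting: σ = (-12.2 − -22.5)/(0.3055 − (-0.4677)) = 13.32.
Then μ = -22.5 − (-0.4677)·13.32 = -16.27.
Precision τ = 1/σ² = 1/13.32² = 0.00563.

μ = -16.27, τ = 0.00563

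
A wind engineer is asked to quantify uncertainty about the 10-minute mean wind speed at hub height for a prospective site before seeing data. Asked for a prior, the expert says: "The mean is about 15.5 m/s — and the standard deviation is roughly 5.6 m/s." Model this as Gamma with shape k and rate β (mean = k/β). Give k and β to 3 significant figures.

k ≈ 7.66, β ≈ 0.494

For Gamma(k, rate β): mean = k/β, variance = k/β², so CV = 1/√k.
CV = SD/mean = 5.6/15.5 = 0.3613, hence k = 1/CV² = 7.66.
Then β = k/mean = 7.66/15.5 = 0.494.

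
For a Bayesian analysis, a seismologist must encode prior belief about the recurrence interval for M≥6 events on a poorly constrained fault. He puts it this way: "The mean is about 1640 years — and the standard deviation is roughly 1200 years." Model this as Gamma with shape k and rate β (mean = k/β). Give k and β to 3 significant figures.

k ≈ 1.87, β ≈ 0.00114

For Gamma(k, rate β): mean = k/β, variance = k/β², so CV = 1/√k.
CV = SD/mean = 1200/1640 = 0.7317, hence k = 1/CV² = 1.87.
Then β = k/mean = 1.87/1640 = 0.00114.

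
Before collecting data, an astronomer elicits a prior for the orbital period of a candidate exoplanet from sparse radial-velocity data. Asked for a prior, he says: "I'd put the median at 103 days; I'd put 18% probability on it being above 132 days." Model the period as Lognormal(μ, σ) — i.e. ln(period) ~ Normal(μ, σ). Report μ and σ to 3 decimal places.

μ ≈ 4.635, σ ≈ 0.271

If T ~ Lognormal(μ,σ) then ln T ~ Normal(μ,σ), so the p-quantile of ln T is μ + z_p·σ.
ln(103) = 4.635 and ln(132) = 4.883; z_{0.5} = 0, z_{0.82} = 0.9154.
σ = (4.883 − 4.635)/(0.9154 − (0)) = 0.271.
μ = 4.635 − (0)·0.271 = 4.635.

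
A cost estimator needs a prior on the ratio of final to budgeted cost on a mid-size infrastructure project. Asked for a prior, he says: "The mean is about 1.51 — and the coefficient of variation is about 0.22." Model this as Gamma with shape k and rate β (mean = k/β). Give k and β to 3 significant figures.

k ≈ 20.7, β ≈ 13.7

For Gamma(k, rate β): mean = k/β, variance = k/β², so CV = 1/√k.
CV = 0.22, hence k = 1/CV² = 20.7.
Then β = k/mean = 20.7/1.51 = 13.7.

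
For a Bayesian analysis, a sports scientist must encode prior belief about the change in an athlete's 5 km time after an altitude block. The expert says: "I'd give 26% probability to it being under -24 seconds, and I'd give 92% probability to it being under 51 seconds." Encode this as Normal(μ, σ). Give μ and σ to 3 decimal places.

μ = -0.445, σ = 36.614

The p-quantile of Normal(μ,σ) is μ + z_p·σ, with z_{0.26} = -0.6433 and z_{0.92} = 1.405.
Eliminate σ: μ = (z₂·x₁ − z₁·x₂)/(z₂ − z₁) = (1.405·-24 − (-0.6433)·51)/2.048 = -0.445.
Then σ = (x₂ − x₁)/(z₂ − z₁) = (51 − -24)/2.048 = 36.614.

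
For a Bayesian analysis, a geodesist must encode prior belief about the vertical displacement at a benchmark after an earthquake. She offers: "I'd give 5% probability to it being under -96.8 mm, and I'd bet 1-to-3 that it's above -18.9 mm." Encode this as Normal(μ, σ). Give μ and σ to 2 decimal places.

For Normal(μ,σ), the p-quantile is μ + z_p·σ. Here z_{0.05} = -1.645, z_{0.75} = 0.6745.
So -96.8 = μ − 1.645σ and -18.9 = μ + 0.6745σ.
Subtracting: σ = (-18.9 − -96.8)/(0.6745 − (-1.645)) = 33.59.
Then μ = -96.8 − (-1.645)·33.59 = -41.55.

μ = -41.55, σ = 33.59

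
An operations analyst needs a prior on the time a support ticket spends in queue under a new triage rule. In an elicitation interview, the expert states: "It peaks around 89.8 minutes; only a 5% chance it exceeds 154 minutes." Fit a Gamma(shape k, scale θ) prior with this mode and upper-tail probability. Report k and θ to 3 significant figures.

k ≈ 10.6, θ ≈ 9.36

Gamma(k,θ) with k>1 has mode (k−1)θ, so θ = 89.8/(k−1).
Need P(X < 154) = 0.95 with θ tied to k this way. Start at k = 2, θ = 89.8: P(X<154) ≈ 0.511.
Too low — raise k to concentrate. Iterating converges to k ≈ 10.6.
Then θ = 89.8/(10.6−1) ≈ 9.36.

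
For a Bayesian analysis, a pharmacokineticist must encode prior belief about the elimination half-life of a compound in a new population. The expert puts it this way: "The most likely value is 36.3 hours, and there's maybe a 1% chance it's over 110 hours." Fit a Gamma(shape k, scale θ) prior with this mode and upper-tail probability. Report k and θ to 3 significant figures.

Gamma(k,θ) with k>1 has mode (k−1)θ, so θ = 36.3/(k−1).
Need P(X < 110) = 0.99 with θ tied to k this way. Start at k = 2, θ = 36.3: P(X<110) ≈ 0.805.
Too low — raise k to concentrate. Iterating converges to k ≈ 4.65.
Then θ = 36.3/(4.65−1) ≈ 9.94.

k ≈ 4.65, θ ≈ 9.94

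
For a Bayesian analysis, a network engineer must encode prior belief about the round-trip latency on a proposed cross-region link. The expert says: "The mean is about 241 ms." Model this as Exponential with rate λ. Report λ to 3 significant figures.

Exponential mean = 1/λ, so λ = 1/241.0 = 0.00415.

λ ≈ 0.00415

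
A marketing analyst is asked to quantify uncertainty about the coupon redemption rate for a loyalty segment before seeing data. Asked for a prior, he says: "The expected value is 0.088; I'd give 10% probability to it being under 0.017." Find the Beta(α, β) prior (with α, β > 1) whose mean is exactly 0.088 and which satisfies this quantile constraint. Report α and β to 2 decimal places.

With mean 0.088 fixed, write α = 0.088s, β = 0.912s where s = α+β.
Need P(θ < 0.017) = 0.1 under Beta(0.088s, 0.912s). Normal approximation: (q−m)/√(m(1−m)/s) ≈ z_{0.1} = -1.28, so s ≈ 0.088·0.912·(-1.28)²/(0.017−0.088)² = 26.1.
At s = 26.1: P(θ<0.017) ≈ 0.038. Adjusting to match 0.1 gives s ≈ 16.03.
So α = 0.088·16.03 ≈ 1.41, β = 0.912·16.03 ≈ 14.62.

α ≈ 1.41, β ≈ 14.62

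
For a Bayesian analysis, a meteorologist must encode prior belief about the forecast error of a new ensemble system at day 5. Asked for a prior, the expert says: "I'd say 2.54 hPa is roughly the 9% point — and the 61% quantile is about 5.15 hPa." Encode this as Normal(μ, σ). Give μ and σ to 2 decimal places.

μ = 4.70, σ = 1.61

For Normal(μ,σ), the p-quantile is μ + z_p·σ. Here z_{0.09} = -1.341, z_{0.61} = 0.2793.
So 2.54 = μ − 1.341σ and 5.15 = μ + 0.2793σ.
Subtracting: σ = (5.15 − 2.54)/(0.2793 − (-1.341)) = 1.61.
Then μ = 2.54 − (-1.341)·1.61 = 4.70.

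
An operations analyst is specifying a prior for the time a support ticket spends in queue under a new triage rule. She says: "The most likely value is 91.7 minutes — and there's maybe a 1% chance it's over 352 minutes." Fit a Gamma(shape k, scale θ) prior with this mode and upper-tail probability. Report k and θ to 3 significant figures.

Gamma(k,θ) with k>1 has mode (k−1)θ, so θ = 91.7/(k−1).
Need P(X < 352) = 0.99 with θ tied to k this way. Start at k = 2, θ = 91.7: P(X<352) ≈ 0.896.
Too low — raise k to concentrate. Iterating converges to k ≈ 3.34.
Then θ = 91.7/(3.34−1) ≈ 39.2.

k ≈ 3.34, θ ≈ 39.2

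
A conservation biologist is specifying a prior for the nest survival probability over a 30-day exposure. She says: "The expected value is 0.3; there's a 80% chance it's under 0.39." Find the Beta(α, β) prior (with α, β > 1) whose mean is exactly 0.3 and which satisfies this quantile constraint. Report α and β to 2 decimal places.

With mean 0.3 fixed, write α = 0.3s, β = 0.7s where s = α+β.
Need P(θ < 0.39) = 0.8 under Beta(0.3s, 0.7s). Normal approximation: (q−m)/√(m(1−m)/s) ≈ z_{0.8} = 0.842, so s ≈ 0.3·0.7·(0.842)²/(0.39−0.3)² = 18.4.
At s = 18.4: P(θ<0.39) ≈ 0.805. Adjusting to match 0.8 gives s ≈ 17.41.
So α = 0.3·17.41 ≈ 5.22, β = 0.7·17.41 ≈ 12.19.

α ≈ 5.22, β ≈ 12.19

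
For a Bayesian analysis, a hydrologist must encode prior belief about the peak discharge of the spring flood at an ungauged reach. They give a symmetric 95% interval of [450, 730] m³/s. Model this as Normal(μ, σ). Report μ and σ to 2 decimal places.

μ = 590.00, σ = 71.43

A symmetric 95% interval runs μ ± z·σ with z = 1.96.
Half-width = 140, so σ = 140/1.96 = 71.43.
μ is the interval midpoint, 590.00.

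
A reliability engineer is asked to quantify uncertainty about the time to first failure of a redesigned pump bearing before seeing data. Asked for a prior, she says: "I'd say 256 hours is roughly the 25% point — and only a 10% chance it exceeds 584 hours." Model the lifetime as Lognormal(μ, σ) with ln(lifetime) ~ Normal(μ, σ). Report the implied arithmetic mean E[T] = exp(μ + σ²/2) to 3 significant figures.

E[T] ≈ 372 hours

If T ~ Lognormal(μ,σ) then ln T ~ Normal(μ,σ), so the p-quantile of ln T is μ + z_p·σ.
ln(256) = 5.545 and ln(584) = 6.37; z_{0.25} = -0.6745, z_{0.9} = 1.282.
σ = (6.37 − 5.545)/(1.282 − (-0.6745)) = 0.422.
μ = 5.545 − (-0.6745)·0.422 = 5.830.
E[T] = exp(μ + σ²/2) = exp(5.830 + 0.0889) = 372 hours.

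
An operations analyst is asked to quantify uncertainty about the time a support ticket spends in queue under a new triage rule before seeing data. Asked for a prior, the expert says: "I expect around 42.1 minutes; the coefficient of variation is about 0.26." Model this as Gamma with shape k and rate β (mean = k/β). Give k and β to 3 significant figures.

For Gamma(k, rate β): mean = k/β, variance = k/β², so CV = 1/√k.
CV = 0.26, hence k = 1/CV² = 14.8.
Then β = k/mean = 14.8/42.1 = 0.351.

k ≈ 14.8, β ≈ 0.351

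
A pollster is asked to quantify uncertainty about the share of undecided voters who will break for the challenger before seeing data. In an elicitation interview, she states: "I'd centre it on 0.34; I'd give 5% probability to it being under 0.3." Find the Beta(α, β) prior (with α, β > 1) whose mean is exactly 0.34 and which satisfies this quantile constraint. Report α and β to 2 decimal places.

α ≈ 125.56, β ≈ 243.74

With mean 0.34 fixed, write α = 0.34s, β = 0.66s where s = α+β.
Need P(θ < 0.3) = 0.05 under Beta(0.34s, 0.66s). Normal approximation: (q−m)/√(m(1−m)/s) ≈ z_{0.05} = -1.64, so s ≈ 0.34·0.66·(-1.64)²/(0.3−0.34)² = 379.5.
At s = 379.5: P(θ<0.3) ≈ 0.048. Adjusting to match 0.05 gives s ≈ 369.30.
So α = 0.34·369.30 ≈ 125.56, β = 0.66·369.30 ≈ 243.74.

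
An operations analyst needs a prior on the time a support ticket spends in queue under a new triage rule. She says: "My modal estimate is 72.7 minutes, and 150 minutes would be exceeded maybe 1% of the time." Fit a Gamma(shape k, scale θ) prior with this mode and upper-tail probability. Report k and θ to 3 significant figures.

k ≈ 10.3, θ ≈ 7.81

Gamma(k,θ) with k>1 has mode (k−1)θ, so θ = 72.7/(k−1).
Need P(X < 150) = 0.99 with θ tied to k this way. Start at k = 2, θ = 72.7: P(X<150) ≈ 0.611.
Too low — raise k to concentrate. Iterating converges to k ≈ 10.3.
Then θ = 72.7/(10.3−1) ≈ 7.81.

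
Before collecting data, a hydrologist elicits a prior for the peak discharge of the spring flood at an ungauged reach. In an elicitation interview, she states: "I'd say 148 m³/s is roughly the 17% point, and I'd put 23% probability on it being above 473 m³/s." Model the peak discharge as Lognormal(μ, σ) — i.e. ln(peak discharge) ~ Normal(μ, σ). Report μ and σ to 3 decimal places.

If T ~ Lognormal(μ,σ) then ln T ~ Normal(μ,σ), so the p-quantile of ln T is μ + z_p·σ.
ln(148) = 4.997 and ln(473) = 6.159; z_{0.17} = -0.9542, z_{0.77} = 0.7388.
σ = (6.159 − 4.997)/(0.7388 − (-0.9542)) = 0.686.
μ = 4.997 − (-0.9542)·0.686 = 5.652.

μ ≈ 5.652, σ ≈ 0.686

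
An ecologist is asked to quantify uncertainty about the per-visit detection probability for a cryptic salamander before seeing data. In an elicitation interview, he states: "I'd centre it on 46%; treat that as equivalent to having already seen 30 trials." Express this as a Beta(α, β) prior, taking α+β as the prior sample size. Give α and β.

α = 13.8, β = 16.2

Under the effective-sample-size interpretation, Beta(α, β) has prior mean α/(α+β) and prior sample size α+β.
So α+β = 30 and α/(α+β) = 0.46, giving α = 0.46·30 = 13.8 and β = 30 − 13.8 = 16.2.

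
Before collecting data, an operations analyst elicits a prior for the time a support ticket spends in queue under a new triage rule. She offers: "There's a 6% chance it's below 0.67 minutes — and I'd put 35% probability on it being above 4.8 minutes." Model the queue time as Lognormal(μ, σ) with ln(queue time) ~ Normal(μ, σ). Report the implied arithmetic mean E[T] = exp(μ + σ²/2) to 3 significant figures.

If T ~ Lognormal(μ,σ) then ln T ~ Normal(μ,σ), so the p-quantile of ln T is μ + z_p·σ.
ln(0.67) = -0.4005 and ln(4.8) = 1.569; z_{0.06} = -1.555, z_{0.65} = 0.3853.
σ = (1.569 − -0.4005)/(0.3853 − (-1.555)) = 1.015.
μ = -0.4005 − (-1.555)·1.015 = 1.178.
E[T] = exp(μ + σ²/2) = exp(1.178 + 0.5151) = 5.43 minutes.

E[T] ≈ 5.43 minutes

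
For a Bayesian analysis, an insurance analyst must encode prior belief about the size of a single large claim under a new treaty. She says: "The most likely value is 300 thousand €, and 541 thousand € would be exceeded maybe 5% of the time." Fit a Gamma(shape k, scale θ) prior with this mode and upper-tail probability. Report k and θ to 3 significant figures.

Gamma(k,θ) with k>1 has mode (k−1)θ, so θ = 300/(k−1).
Need P(X < 541) = 0.95 with θ tied to k this way. Start at k = 2, θ = 300: P(X<541) ≈ 0.538.
Too low — raise k to concentrate. Iterating converges to k ≈ 9.02.
Then θ = 300/(9.02−1) ≈ 37.4.

k ≈ 9.02, θ ≈ 37.4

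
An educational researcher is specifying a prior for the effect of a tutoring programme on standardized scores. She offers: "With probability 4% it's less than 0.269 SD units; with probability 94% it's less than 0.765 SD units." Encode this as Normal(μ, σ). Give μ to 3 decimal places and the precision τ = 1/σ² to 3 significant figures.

μ = 0.532, τ = 44.4

For Normal(μ,σ), the p-quantile is μ + z_p·σ. Here z_{0.04} = -1.751, z_{0.94} = 1.555.
So 0.269 = μ − 1.751σ and 0.765 = μ + 1.555σ.
Subtracting: σ = (0.765 − 0.269)/(1.555 − (-1.751)) = 0.150.
Then μ = 0.269 − (-1.751)·0.150 = 0.532.
Precision τ = 1/σ² = 1/0.1501² = 44.4.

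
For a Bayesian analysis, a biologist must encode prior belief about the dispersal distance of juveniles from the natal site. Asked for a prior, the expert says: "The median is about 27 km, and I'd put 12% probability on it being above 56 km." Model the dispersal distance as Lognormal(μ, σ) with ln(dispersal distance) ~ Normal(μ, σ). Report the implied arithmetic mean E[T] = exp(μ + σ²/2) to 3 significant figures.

E[T] ≈ 32.7 km

If T ~ Lognormal(μ,σ) then ln T ~ Normal(μ,σ), so the p-quantile of ln T is μ + z_p·σ.
ln(27) = 3.296 and ln(56) = 4.025; z_{0.5} = 0, z_{0.88} = 1.175.
σ = (4.025 − 3.296)/(1.175 − (0)) = 0.621.
μ = 3.296 − (0)·0.621 = 3.296.
E[T] = exp(μ + σ²/2) = exp(3.296 + 0.1927) = 32.7 km.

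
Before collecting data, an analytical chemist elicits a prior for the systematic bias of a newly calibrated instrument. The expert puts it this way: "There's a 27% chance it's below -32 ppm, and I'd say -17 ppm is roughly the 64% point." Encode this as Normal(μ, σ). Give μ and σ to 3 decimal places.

For Normal(μ,σ), the p-quantile is μ + z_p·σ. Here z_{0.27} = -0.6128, z_{0.64} = 0.3585.
So -32 = μ − 0.6128σ and -17 = μ + 0.3585σ.
Subtracting: σ = (-17 − -32)/(0.3585 − (-0.6128)) = 15.444.
Then μ = -32 − (-0.6128)·15.444 = -22.536.

μ = -22.536, σ = 15.444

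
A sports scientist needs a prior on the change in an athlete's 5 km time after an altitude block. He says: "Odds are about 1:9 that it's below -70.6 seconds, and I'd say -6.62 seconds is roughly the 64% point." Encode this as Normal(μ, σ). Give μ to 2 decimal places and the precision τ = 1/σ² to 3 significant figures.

The p-quantile of Normal(μ,σ) is μ + z_p·σ, with z_{0.1} = -1.282 and z_{0.64} = 0.3585.
Eliminate σ: μ = (z₂·x₁ − z₁·x₂)/(z₂ − z₁) = (0.3585·-70.6 − (-1.282)·-6.62)/1.64 = -20.60.
Then σ = (x₂ − x₁)/(z₂ − z₁) = (-6.62 − -70.6)/1.64 = 39.01.
Precision τ = 1/σ² = 1/39.01² = 0.000657.

μ = -20.60, τ = 0.000657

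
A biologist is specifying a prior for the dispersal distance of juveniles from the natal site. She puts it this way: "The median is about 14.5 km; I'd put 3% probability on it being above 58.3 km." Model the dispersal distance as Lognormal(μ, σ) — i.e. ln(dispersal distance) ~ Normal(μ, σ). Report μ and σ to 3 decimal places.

μ ≈ 2.674, σ ≈ 0.740

If T ~ Lognormal(μ,σ) then ln T ~ Normal(μ,σ), so the p-quantile of ln T is μ + z_p·σ.
ln(14.5) = 2.674 and ln(58.3) = 4.066; z_{0.5} = 0, z_{0.97} = 1.881.
σ = (4.066 − 2.674)/(1.881 − (0)) = 0.740.
μ = 2.674 − (0)·0.740 = 2.674.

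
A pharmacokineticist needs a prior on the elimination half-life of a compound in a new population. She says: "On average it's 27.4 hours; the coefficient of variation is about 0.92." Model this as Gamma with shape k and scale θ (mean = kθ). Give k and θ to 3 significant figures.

k ≈ 1.18, θ ≈ 23.2

For Gamma(k, scale θ): mean = kθ, variance = kθ², so CV = 1/√k.
CV = 0.92, hence k = 1/CV² = 1.18.
Then θ = mean/k = 27.4/1.18 = 23.2.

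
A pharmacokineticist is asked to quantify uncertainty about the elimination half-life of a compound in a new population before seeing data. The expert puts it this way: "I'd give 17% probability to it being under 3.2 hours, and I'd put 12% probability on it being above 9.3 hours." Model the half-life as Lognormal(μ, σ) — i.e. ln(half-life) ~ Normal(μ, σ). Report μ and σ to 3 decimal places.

μ ≈ 1.641, σ ≈ 0.501

If T ~ Lognormal(μ,σ) then ln T ~ Normal(μ,σ), so the p-quantile of ln T is μ + z_p·σ.
ln(3.2) = 1.163 and ln(9.3) = 2.23; z_{0.17} = -0.9542, z_{0.88} = 1.175.
σ = (2.23 − 1.163)/(1.175 − (-0.9542)) = 0.501.
μ = 1.163 − (-0.9542)·0.501 = 1.641.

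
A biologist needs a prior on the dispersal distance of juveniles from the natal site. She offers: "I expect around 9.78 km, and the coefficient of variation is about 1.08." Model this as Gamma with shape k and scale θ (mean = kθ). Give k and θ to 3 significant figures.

For Gamma(k, scale θ): mean = kθ, variance = kθ², so CV = 1/√k.
CV = 1.08, hence k = 1/CV² = 0.857.
Then θ = mean/k = 9.78/0.857 = 11.4.

k ≈ 0.857, θ ≈ 11.4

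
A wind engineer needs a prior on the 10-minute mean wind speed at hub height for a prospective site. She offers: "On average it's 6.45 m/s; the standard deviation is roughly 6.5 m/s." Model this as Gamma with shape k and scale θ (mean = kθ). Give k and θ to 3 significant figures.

For Gamma(k, scale θ): mean = kθ, variance = kθ², so CV = 1/√k.
CV = SD/mean = 6.5/6.45 = 1.008, hence k = 1/CV² = 0.985.
Then θ = mean/k = 6.45/0.985 = 6.55.

k ≈ 0.985, θ ≈ 6.55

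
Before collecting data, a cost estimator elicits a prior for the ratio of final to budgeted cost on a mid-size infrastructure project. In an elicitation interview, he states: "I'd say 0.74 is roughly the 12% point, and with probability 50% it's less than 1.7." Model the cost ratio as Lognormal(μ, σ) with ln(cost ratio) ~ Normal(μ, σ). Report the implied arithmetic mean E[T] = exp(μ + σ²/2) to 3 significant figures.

E[T] ≈ 2.18

If T ~ Lognormal(μ,σ) then ln T ~ Normal(μ,σ), so the p-quantile of ln T is μ + z_p·σ.
ln(0.74) = -0.3011 and ln(1.7) = 0.5306; z_{0.12} = -1.175, z_{0.5} = 0.
σ = (0.5306 − -0.3011)/(0 − (-1.175)) = 0.708.
μ = -0.3011 − (-1.175)·0.708 = 0.531.
E[T] = exp(μ + σ²/2) = exp(0.531 + 0.2505) = 2.18.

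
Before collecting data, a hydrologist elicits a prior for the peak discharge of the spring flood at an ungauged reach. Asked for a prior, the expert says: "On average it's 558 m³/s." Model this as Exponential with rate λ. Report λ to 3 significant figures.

Exponential mean = 1/λ, so λ = 1/558.0 = 0.00179.

λ ≈ 0.00179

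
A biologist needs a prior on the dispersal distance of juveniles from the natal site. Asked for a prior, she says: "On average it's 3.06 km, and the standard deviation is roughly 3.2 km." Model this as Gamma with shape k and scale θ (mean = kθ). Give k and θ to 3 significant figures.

For Gamma(k, scale θ): mean = kθ, variance = kθ², so CV = 1/√k.
CV = SD/mean = 3.2/3.06 = 1.046, hence k = 1/CV² = 0.914.
Then θ = mean/k = 3.06/0.914 = 3.35.

k ≈ 0.914, θ ≈ 3.35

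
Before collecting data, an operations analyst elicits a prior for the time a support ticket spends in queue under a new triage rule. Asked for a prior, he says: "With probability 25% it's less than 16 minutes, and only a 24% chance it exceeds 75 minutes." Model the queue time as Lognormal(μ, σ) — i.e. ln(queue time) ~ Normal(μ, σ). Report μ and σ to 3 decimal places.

If T ~ Lognormal(μ,σ) then ln T ~ Normal(μ,σ), so the p-quantile of ln T is μ + z_p·σ.
ln(16) = 2.773 and ln(75) = 4.317; z_{0.25} = -0.6745, z_{0.76} = 0.7063.
σ = (4.317 − 2.773)/(0.7063 − (-0.6745)) = 1.119.
μ = 2.773 − (-0.6745)·1.119 = 3.527.

μ ≈ 3.527, σ ≈ 1.119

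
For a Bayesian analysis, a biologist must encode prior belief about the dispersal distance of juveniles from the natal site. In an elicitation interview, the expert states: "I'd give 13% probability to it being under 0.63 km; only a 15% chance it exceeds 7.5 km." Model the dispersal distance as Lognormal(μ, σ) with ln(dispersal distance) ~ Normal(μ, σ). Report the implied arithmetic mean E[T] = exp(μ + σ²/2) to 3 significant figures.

If T ~ Lognormal(μ,σ) then ln T ~ Normal(μ,σ), so the p-quantile of ln T is μ + z_p·σ.
ln(0.63) = -0.462 and ln(7.5) = 2.015; z_{0.13} = -1.126, z_{0.85} = 1.036.
σ = (2.015 − -0.462)/(1.036 − (-1.126)) = 1.145.
μ = -0.462 − (-1.126)·1.145 = 0.828.
E[T] = exp(μ + σ²/2) = exp(0.828 + 0.6558) = 4.41 km.

E[T] ≈ 4.41 km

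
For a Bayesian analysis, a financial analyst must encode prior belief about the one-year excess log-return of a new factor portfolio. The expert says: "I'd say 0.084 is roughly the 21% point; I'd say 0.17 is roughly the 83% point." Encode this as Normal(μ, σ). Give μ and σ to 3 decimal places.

For Normal(μ,σ), the p-quantile is μ + z_p·σ. Here z_{0.21} = -0.8064, z_{0.83} = 0.9542.
So 0.084 = μ − 0.8064σ and 0.17 = μ + 0.9542σ.
Subtracting: σ = (0.17 − 0.084)/(0.9542 − (-0.8064)) = 0.049.
Then μ = 0.084 − (-0.8064)·0.049 = 0.123.

μ = 0.123, σ = 0.049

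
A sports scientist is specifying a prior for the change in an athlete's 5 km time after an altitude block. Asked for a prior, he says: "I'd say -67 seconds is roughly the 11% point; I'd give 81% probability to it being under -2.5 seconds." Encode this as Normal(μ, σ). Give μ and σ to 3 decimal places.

μ = -29.407, σ = 30.650

The p-quantile of Normal(μ,σ) is μ + z_p·σ, with z_{0.11} = -1.227 and z_{0.81} = 0.8779.
Eliminate σ: μ = (z₂·x₁ − z₁·x₂)/(z₂ − z₁) = (0.8779·-67 − (-1.227)·-2.5)/2.104 = -29.407.
Then σ = (x₂ − x₁)/(z₂ − z₁) = (-2.5 − -67)/2.104 = 30.650.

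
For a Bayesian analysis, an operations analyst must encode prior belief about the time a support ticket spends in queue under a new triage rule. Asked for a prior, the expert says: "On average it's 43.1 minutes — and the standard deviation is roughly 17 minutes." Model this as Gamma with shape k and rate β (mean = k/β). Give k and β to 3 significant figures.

For Gamma(k, rate β): mean = k/β, variance = k/β², so CV = 1/√k.
CV = SD/mean = 17/43.1 = 0.3944, hence k = 1/CV² = 6.43.
Then β = k/mean = 6.43/43.1 = 0.149.

k ≈ 6.43, β ≈ 0.149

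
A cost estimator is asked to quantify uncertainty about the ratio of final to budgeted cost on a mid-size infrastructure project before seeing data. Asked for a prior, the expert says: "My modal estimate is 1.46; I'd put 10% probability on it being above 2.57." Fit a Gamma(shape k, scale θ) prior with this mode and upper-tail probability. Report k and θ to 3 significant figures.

Gamma(k,θ) with k>1 has mode (k−1)θ, so θ = 1.46/(k−1).
Need P(X < 2.57) = 0.9 with θ tied to k this way. Start at k = 2, θ = 1.46: P(X<2.57) ≈ 0.525.
Too low — raise k to concentrate. Iterating converges to k ≈ 6.94.
Then θ = 1.46/(6.94−1) ≈ 0.246.

k ≈ 6.94, θ ≈ 0.246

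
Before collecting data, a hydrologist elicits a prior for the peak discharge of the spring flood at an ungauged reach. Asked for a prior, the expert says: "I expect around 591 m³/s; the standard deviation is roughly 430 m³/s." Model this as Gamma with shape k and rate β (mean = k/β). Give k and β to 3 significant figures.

k ≈ 1.89, β ≈ 0.0032

For Gamma(k, rate β): mean = k/β, variance = k/β², so CV = 1/√k.
CV = SD/mean = 430/591 = 0.7276, hence k = 1/CV² = 1.89.
Then β = k/mean = 1.89/591 = 0.0032.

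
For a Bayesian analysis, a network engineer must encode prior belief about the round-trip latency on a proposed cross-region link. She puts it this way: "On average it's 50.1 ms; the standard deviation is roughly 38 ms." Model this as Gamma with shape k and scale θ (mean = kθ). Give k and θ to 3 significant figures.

For Gamma(k, scale θ): mean = kθ, variance = kθ², so CV = 1/√k.
CV = SD/mean = 38/50.1 = 0.7585, hence k = 1/CV² = 1.74.
Then θ = mean/k = 50.1/1.74 = 28.8.

k ≈ 1.74, θ ≈ 28.8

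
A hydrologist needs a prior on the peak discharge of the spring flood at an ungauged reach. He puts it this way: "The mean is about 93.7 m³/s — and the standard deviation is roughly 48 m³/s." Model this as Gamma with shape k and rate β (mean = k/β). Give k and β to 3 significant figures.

k ≈ 3.81, β ≈ 0.0407

For Gamma(k, rate β): mean = k/β, variance = k/β², so CV = 1/√k.
CV = SD/mean = 48/93.7 = 0.5123, hence k = 1/CV² = 3.81.
Then β = k/mean = 3.81/93.7 = 0.0407.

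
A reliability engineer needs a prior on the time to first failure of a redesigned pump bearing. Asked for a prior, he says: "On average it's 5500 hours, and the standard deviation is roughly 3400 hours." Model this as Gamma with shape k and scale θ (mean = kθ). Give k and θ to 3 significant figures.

k ≈ 2.62, θ ≈ 2100

For Gamma(k, scale θ): mean = kθ, variance = kθ², so CV = 1/√k.
CV = SD/mean = 3400/5500 = 0.6182, hence k = 1/CV² = 2.62.
Then θ = mean/k = 5500/2.62 = 2100.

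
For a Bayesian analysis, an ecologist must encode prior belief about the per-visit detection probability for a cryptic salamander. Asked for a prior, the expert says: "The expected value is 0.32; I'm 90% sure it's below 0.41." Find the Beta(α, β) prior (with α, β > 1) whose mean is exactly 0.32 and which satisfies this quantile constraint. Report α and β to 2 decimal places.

With mean 0.32 fixed, write α = 0.32s, β = 0.68s where s = α+β.
Need P(θ < 0.41) = 0.9 under Beta(0.32s, 0.68s). Normal approximation: (q−m)/√(m(1−m)/s) ≈ z_{0.9} = 1.28, so s ≈ 0.32·0.68·(1.28)²/(0.41−0.32)² = 44.1.
At s = 44.1: P(θ<0.41) ≈ 0.897. Adjusting to match 0.9 gives s ≈ 45.38.
So α = 0.32·45.38 ≈ 14.52, β = 0.68·45.38 ≈ 30.86.

α ≈ 14.52, β ≈ 30.86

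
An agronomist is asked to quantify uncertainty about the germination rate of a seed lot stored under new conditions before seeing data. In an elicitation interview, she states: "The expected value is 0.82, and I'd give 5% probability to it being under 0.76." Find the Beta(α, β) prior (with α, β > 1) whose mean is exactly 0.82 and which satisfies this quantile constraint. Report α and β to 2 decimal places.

α ≈ 99.56, β ≈ 21.85

With mean 0.82 fixed, write α = 0.82s, β = 0.18s where s = α+β.
Need P(θ < 0.76) = 0.05 under Beta(0.82s, 0.18s). Normal approximation: (q−m)/√(m(1−m)/s) ≈ z_{0.05} = -1.64, so s ≈ 0.82·0.18·(-1.64)²/(0.76−0.82)² = 110.9.
At s = 110.9: P(θ<0.76) ≈ 0.057. Adjusting to match 0.05 gives s ≈ 121.41.
So α = 0.82·121.41 ≈ 99.56, β = 0.18·121.41 ≈ 21.85.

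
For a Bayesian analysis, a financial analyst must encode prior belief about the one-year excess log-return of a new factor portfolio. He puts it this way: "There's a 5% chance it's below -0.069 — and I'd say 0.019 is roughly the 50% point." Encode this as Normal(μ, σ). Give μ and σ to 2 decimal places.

The p-quantile of Normal(μ,σ) is μ + z_p·σ, with z_{0.05} = -1.645 and z_{0.5} = 0.
Eliminate σ: μ = (z₂·x₁ − z₁·x₂)/(z₂ − z₁) = (0·-0.069 − (-1.645)·0.019)/1.645 = 0.02.
Then σ = (x₂ − x₁)/(z₂ − z₁) = (0.019 − -0.069)/1.645 = 0.05.

μ = 0.02, σ = 0.05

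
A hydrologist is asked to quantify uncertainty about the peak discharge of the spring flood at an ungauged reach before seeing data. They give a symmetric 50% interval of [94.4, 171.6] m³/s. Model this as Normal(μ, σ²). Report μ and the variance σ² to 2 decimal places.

μ = 133.00, σ² = 3275.09

A symmetric 50% interval runs μ ± z·σ with z = 0.6745.
Half-width = 38.6, so σ = 38.6/0.6745 = 57.228 and σ² = 3275.09.
μ is the interval midpoint, 133.00.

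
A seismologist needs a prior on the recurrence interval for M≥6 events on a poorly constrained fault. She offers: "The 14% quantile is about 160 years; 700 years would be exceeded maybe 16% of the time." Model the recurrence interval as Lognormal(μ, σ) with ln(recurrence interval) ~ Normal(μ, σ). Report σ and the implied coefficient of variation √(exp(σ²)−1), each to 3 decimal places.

If T ~ Lognormal(μ,σ) then ln T ~ Normal(μ,σ), so the p-quantile of ln T is μ + z_p·σ.
ln(160) = 5.075 and ln(700) = 6.551; z_{0.14} = -1.08, z_{0.84} = 0.9945.
σ = (6.551 − 5.075)/(0.9945 − (-1.08)) = 0.711.
μ = 5.075 − (-1.08)·0.711 = 5.844.
CV = √(exp(σ²)−1) = √(exp(0.5060)−1) = 0.812.

σ ≈ 0.711, CV ≈ 0.812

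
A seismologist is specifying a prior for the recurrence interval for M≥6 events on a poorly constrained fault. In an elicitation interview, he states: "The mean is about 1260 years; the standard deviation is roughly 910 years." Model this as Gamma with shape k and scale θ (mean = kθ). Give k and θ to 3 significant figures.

k ≈ 1.92, θ ≈ 657

For Gamma(k, scale θ): mean = kθ, variance = kθ², so CV = 1/√k.
CV = SD/mean = 910/1260 = 0.7222, hence k = 1/CV² = 1.92.
Then θ = mean/k = 1260/1.92 = 657.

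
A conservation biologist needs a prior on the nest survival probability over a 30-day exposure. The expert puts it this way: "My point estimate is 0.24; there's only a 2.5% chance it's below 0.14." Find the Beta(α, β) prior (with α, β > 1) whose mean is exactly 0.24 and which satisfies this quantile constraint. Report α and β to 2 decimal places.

α ≈ 13.87, β ≈ 43.93

With mean 0.24 fixed, write α = 0.24s, β = 0.76s where s = α+β.
Need P(θ < 0.14) = 0.025 under Beta(0.24s, 0.76s). Normal approximation: (q−m)/√(m(1−m)/s) ≈ z_{0.025} = -1.96, so s ≈ 0.24·0.76·(-1.96)²/(0.14−0.24)² = 70.1.
At s = 70.1: P(θ<0.14) ≈ 0.015. Adjusting to match 0.025 gives s ≈ 57.80.
So α = 0.24·57.80 ≈ 13.87, β = 0.76·57.80 ≈ 43.93.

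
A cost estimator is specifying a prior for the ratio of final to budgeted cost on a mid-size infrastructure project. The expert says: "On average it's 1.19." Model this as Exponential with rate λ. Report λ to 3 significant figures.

λ ≈ 0.84

Exponential mean = 1/λ, so λ = 1/1.19 = 0.84.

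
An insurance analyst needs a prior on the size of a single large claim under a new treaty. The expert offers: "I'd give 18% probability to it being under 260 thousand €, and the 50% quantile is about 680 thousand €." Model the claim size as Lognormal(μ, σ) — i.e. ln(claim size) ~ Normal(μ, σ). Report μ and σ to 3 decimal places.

If T ~ Lognormal(μ,σ) then ln T ~ Normal(μ,σ), so the p-quantile of ln T is μ + z_p·σ.
ln(260) = 5.561 and ln(680) = 6.522; z_{0.18} = -0.9154, z_{0.5} = 0.
σ = (6.522 − 5.561)/(0 − (-0.9154)) = 1.050.
μ = 5.561 − (-0.9154)·1.050 = 6.522.

μ ≈ 6.522, σ ≈ 1.050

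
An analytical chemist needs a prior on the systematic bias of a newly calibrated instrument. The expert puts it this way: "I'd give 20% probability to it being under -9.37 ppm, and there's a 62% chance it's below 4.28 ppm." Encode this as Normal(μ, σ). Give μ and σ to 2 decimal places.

For Normal(μ,σ), the p-quantile is μ + z_p·σ. Here z_{0.2} = -0.8416, z_{0.62} = 0.3055.
So -9.37 = μ − 0.8416σ and 4.28 = μ + 0.3055σ.
Subtracting: σ = (4.28 − -9.37)/(0.3055 − (-0.8416)) = 11.90.
Then μ = -9.37 − (-0.8416)·11.90 = 0.64.

μ = 0.64, σ = 11.90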